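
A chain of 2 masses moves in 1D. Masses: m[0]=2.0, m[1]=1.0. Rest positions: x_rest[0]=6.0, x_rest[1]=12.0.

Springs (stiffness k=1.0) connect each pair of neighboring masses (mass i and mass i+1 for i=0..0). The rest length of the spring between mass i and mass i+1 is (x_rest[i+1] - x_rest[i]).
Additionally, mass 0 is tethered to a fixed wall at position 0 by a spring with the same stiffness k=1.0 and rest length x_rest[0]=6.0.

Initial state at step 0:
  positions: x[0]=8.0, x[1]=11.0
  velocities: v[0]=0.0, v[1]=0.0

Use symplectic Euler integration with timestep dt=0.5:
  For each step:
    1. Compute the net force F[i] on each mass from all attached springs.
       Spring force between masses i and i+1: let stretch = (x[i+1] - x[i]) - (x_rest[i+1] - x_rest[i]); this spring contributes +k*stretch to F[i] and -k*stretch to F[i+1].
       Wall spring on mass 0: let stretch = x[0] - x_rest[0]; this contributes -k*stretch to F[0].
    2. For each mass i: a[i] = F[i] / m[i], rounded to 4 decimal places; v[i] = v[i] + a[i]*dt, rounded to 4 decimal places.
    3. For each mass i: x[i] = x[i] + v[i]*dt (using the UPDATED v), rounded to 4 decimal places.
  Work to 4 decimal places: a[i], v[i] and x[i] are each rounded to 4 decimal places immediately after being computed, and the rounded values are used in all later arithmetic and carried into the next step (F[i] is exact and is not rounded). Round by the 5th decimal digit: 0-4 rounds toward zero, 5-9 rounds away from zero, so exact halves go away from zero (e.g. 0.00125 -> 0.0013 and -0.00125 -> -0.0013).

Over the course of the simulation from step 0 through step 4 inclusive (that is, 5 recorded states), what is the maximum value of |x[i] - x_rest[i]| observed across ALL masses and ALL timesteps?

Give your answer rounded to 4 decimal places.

Answer: 2.3195

Derivation:
Step 0: x=[8.0000 11.0000] v=[0.0000 0.0000]
Step 1: x=[7.3750 11.7500] v=[-1.2500 1.5000]
Step 2: x=[6.3750 12.9063] v=[-2.0000 2.3125]
Step 3: x=[5.3946 13.9298] v=[-1.9609 2.0469]
Step 4: x=[4.8067 14.3195] v=[-1.1758 0.7793]
Max displacement = 2.3195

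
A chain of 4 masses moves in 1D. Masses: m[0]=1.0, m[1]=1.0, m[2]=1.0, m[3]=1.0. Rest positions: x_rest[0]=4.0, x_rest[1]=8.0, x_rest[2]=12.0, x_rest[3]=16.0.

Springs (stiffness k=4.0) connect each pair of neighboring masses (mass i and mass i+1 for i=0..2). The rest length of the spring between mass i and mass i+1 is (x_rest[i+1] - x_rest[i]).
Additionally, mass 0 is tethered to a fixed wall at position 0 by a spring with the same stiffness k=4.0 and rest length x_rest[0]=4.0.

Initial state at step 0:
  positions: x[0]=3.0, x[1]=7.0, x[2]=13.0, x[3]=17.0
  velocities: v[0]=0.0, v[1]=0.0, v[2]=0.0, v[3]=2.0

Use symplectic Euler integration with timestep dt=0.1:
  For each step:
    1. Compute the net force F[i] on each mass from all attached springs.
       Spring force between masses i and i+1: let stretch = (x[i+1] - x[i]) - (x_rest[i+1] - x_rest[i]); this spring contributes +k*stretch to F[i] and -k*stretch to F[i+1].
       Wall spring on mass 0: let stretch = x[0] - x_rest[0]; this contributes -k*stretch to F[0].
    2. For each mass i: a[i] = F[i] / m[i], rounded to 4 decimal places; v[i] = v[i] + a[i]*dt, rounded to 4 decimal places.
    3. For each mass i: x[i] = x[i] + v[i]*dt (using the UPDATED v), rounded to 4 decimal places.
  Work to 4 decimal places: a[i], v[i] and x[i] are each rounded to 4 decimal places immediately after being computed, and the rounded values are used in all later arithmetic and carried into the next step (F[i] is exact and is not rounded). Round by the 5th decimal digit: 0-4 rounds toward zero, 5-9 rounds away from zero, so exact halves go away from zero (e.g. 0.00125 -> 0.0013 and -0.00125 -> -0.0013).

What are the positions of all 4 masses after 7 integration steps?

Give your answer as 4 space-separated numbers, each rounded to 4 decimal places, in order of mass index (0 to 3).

Answer: 4.0645 8.4579 12.0791 17.7188

Derivation:
Step 0: x=[3.0000 7.0000 13.0000 17.0000] v=[0.0000 0.0000 0.0000 2.0000]
Step 1: x=[3.0400 7.0800 12.9200 17.2000] v=[0.4000 0.8000 -0.8000 2.0000]
Step 2: x=[3.1200 7.2320 12.7776 17.3888] v=[0.8000 1.5200 -1.4240 1.8880]
Step 3: x=[3.2397 7.4413 12.5978 17.5532] v=[1.1968 2.0934 -1.7978 1.6435]
Step 4: x=[3.3979 7.6888 12.4100 17.6793] v=[1.5816 2.4754 -1.8782 1.2613]
Step 5: x=[3.5918 7.9536 12.2441 17.7547] v=[1.9388 2.6475 -1.6590 0.7536]
Step 6: x=[3.8165 8.2155 12.1270 17.7696] v=[2.2468 2.6190 -1.1710 0.1494]
Step 7: x=[4.0645 8.4579 12.0791 17.7188] v=[2.4798 2.4240 -0.4786 -0.5076]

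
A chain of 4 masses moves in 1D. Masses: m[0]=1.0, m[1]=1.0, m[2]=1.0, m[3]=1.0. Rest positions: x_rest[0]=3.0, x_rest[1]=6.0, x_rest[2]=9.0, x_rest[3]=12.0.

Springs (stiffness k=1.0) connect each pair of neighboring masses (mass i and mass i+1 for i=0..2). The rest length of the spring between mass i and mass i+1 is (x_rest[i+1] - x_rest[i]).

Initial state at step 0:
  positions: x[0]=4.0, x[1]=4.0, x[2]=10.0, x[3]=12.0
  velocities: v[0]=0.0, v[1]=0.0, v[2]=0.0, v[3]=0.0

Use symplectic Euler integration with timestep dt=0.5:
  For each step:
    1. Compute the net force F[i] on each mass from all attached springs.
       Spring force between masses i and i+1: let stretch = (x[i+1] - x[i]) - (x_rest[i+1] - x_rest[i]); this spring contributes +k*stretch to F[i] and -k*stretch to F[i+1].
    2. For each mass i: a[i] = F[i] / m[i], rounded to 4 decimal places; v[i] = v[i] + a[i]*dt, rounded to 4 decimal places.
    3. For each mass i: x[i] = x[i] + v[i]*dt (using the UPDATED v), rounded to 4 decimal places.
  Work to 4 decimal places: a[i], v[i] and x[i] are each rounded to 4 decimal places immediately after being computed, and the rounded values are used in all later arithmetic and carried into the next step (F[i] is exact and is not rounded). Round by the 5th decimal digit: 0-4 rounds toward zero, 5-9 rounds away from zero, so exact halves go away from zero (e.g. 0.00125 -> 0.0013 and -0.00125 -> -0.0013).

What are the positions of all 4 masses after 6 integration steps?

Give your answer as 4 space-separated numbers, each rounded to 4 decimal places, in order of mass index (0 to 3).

Answer: 3.7570 4.4014 10.6144 11.2276

Derivation:
Step 0: x=[4.0000 4.0000 10.0000 12.0000] v=[0.0000 0.0000 0.0000 0.0000]
Step 1: x=[3.2500 5.5000 9.0000 12.2500] v=[-1.5000 3.0000 -2.0000 0.5000]
Step 2: x=[2.3125 7.3125 7.9375 12.4375] v=[-1.8750 3.6250 -2.1250 0.3750]
Step 3: x=[1.8750 8.0313 7.8438 12.2500] v=[-0.8750 1.4375 -0.1875 -0.3750]
Step 4: x=[2.2266 7.1641 8.8985 11.7110] v=[0.7032 -1.7344 2.1094 -1.0781]
Step 5: x=[3.0626 5.4961 10.2228 11.2188] v=[1.6720 -3.3360 2.6485 -0.9844]
Step 6: x=[3.7570 4.4014 10.6144 11.2276] v=[1.3888 -2.1894 0.7832 0.0176]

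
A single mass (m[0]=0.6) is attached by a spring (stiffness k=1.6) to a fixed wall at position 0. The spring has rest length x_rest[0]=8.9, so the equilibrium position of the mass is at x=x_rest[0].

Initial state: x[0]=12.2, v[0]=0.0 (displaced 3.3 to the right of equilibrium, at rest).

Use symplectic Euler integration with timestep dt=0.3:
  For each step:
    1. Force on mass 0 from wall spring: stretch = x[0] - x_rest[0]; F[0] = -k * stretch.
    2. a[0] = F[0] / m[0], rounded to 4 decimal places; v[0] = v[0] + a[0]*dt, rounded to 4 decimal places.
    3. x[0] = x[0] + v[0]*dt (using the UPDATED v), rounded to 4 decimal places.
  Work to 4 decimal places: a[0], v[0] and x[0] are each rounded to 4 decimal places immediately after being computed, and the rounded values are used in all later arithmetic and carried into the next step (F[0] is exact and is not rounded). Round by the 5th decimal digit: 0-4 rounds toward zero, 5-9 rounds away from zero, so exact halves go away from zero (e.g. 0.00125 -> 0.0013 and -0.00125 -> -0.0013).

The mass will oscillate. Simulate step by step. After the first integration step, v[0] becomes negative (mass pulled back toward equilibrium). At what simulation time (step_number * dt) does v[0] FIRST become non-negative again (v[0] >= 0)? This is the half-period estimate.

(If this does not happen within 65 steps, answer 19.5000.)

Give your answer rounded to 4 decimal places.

Step 0: x=[12.2000] v=[0.0000]
Step 1: x=[11.4080] v=[-2.6400]
Step 2: x=[10.0141] v=[-4.6464]
Step 3: x=[8.3528] v=[-5.5377]
Step 4: x=[6.8228] v=[-5.0999]
Step 5: x=[5.7914] v=[-3.4381]
Step 6: x=[5.5060] v=[-0.9512]
Step 7: x=[6.0352] v=[1.7640]
First v>=0 after going negative at step 7, time=2.1000

Answer: 2.1000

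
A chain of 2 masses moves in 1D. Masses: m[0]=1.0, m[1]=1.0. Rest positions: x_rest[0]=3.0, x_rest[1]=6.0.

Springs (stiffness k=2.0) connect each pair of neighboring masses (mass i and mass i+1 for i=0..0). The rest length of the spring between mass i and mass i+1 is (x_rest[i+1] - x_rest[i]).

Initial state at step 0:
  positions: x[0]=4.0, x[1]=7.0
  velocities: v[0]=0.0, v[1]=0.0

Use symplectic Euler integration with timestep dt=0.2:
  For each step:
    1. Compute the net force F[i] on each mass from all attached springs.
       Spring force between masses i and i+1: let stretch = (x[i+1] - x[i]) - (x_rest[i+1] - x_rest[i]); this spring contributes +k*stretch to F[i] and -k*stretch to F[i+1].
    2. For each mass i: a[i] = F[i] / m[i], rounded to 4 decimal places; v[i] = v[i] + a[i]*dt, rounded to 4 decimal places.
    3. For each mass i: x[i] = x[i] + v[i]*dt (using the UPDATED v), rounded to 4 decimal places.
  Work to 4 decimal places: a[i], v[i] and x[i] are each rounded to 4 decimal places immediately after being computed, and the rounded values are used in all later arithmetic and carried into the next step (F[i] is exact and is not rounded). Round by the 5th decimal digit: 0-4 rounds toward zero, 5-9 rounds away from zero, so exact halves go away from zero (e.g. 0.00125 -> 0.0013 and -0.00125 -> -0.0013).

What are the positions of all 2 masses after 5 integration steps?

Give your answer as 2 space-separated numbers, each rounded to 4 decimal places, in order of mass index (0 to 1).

Answer: 4.0000 7.0000

Derivation:
Step 0: x=[4.0000 7.0000] v=[0.0000 0.0000]
Step 1: x=[4.0000 7.0000] v=[0.0000 0.0000]
Step 2: x=[4.0000 7.0000] v=[0.0000 0.0000]
Step 3: x=[4.0000 7.0000] v=[0.0000 0.0000]
Step 4: x=[4.0000 7.0000] v=[0.0000 0.0000]
Step 5: x=[4.0000 7.0000] v=[0.0000 0.0000]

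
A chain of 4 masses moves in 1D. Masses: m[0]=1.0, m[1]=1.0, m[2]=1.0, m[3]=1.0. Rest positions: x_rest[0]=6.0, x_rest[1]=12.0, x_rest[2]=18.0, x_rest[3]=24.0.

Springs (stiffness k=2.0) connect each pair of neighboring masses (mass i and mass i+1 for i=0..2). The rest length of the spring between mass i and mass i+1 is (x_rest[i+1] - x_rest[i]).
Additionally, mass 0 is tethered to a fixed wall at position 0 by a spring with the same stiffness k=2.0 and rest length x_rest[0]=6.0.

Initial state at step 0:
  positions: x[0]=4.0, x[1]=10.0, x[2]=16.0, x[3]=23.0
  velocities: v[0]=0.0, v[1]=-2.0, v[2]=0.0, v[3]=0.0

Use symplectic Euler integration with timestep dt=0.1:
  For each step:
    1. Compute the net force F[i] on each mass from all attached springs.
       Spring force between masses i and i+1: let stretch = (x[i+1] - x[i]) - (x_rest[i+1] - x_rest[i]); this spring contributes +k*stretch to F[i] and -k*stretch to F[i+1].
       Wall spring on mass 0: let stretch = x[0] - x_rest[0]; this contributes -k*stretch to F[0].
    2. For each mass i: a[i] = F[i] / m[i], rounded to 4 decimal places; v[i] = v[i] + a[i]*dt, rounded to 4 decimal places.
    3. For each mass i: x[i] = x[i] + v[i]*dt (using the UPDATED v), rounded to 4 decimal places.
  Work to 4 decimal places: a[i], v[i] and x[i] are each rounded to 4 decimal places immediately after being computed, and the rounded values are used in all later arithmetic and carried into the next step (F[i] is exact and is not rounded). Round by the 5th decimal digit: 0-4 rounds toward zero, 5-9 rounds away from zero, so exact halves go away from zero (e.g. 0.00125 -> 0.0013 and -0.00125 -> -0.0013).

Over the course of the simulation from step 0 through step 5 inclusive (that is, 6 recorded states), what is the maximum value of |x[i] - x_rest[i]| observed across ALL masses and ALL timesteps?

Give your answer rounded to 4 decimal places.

Answer: 2.8107

Derivation:
Step 0: x=[4.0000 10.0000 16.0000 23.0000] v=[0.0000 -2.0000 0.0000 0.0000]
Step 1: x=[4.0400 9.8000 16.0200 22.9800] v=[0.4000 -2.0000 0.2000 -0.2000]
Step 2: x=[4.1144 9.6092 16.0548 22.9408] v=[0.7440 -1.9080 0.3480 -0.3920]
Step 3: x=[4.2164 9.4374 16.0984 22.8839] v=[1.0201 -1.7178 0.4361 -0.5692]
Step 4: x=[4.3385 9.2944 16.1445 22.8113] v=[1.2210 -1.4298 0.4610 -0.7263]
Step 5: x=[4.4730 9.1893 16.1869 22.7253] v=[1.3445 -1.0510 0.4243 -0.8597]
Max displacement = 2.8107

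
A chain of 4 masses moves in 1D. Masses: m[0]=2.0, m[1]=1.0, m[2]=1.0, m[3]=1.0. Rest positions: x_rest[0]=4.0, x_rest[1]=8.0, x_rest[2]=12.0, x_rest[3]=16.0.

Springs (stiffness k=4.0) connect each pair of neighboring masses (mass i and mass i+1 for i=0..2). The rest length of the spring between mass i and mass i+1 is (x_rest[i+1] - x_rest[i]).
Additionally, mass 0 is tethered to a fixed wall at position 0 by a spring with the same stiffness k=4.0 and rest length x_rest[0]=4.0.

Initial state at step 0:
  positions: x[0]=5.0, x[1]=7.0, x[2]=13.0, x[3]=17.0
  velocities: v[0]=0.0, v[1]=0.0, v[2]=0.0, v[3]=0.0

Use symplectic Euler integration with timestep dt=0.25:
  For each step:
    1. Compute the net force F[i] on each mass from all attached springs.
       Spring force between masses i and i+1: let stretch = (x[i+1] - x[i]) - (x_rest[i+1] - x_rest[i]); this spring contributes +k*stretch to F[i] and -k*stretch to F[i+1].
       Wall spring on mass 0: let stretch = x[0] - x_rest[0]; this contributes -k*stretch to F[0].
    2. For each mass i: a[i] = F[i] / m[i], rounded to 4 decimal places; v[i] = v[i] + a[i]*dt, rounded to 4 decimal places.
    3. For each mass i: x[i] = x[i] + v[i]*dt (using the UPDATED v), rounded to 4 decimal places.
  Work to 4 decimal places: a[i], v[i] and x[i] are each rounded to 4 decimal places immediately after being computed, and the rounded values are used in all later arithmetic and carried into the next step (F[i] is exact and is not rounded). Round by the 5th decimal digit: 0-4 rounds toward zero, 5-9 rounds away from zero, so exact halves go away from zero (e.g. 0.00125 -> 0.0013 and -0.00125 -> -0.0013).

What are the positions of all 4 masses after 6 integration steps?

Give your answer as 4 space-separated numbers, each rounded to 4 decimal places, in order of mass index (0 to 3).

Step 0: x=[5.0000 7.0000 13.0000 17.0000] v=[0.0000 0.0000 0.0000 0.0000]
Step 1: x=[4.6250 8.0000 12.5000 17.0000] v=[-1.5000 4.0000 -2.0000 0.0000]
Step 2: x=[4.0938 9.2813 12.0000 16.8750] v=[-2.1250 5.1250 -2.0000 -0.5000]
Step 3: x=[3.6993 9.9454 12.0391 16.5313] v=[-1.5782 2.6562 0.1563 -1.3750]
Step 4: x=[3.6231 9.5714 12.6778 16.0645] v=[-0.3048 -1.4962 2.5548 -1.8672]
Step 5: x=[3.8376 8.4869 13.3866 15.7510] v=[0.8578 -4.3381 2.8351 -1.2539]
Step 6: x=[4.1535 7.4650 13.4616 15.8464] v=[1.2637 -4.0877 0.2998 0.3817]

Answer: 4.1535 7.4650 13.4616 15.8464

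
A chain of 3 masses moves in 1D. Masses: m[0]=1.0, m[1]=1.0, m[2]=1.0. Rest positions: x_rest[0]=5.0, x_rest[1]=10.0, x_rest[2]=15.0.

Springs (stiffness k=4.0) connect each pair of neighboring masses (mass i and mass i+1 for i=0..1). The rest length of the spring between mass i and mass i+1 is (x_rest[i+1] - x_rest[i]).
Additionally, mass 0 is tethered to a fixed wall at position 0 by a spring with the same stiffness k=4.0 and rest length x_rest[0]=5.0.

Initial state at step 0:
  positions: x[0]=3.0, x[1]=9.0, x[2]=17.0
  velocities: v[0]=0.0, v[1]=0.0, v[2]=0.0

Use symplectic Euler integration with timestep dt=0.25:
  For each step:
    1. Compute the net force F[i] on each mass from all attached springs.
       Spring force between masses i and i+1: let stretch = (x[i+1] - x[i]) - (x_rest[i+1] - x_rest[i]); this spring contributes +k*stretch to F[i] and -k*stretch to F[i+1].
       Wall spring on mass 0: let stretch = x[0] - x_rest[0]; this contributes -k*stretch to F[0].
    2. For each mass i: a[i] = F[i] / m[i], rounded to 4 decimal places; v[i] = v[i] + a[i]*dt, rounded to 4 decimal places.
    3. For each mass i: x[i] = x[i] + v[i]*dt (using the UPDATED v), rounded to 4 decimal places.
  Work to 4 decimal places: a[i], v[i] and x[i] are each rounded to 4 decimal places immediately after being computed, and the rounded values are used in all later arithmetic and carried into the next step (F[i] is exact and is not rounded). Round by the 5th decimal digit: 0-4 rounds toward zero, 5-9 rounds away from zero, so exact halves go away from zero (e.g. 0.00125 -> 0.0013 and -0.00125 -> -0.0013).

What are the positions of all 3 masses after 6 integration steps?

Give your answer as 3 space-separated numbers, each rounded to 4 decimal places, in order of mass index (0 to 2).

Step 0: x=[3.0000 9.0000 17.0000] v=[0.0000 0.0000 0.0000]
Step 1: x=[3.7500 9.5000 16.2500] v=[3.0000 2.0000 -3.0000]
Step 2: x=[5.0000 10.2500 15.0625] v=[5.0000 3.0000 -4.7500]
Step 3: x=[6.3125 10.8906 13.9219] v=[5.2500 2.5625 -4.5625]
Step 4: x=[7.1914 11.1445 13.2735] v=[3.5156 1.0157 -2.5938]
Step 5: x=[7.2607 10.9424 13.3428] v=[0.2773 -0.8084 0.2772]
Step 6: x=[6.4353 10.4200 14.0620] v=[-3.3017 -2.0897 2.8768]

Answer: 6.4353 10.4200 14.0620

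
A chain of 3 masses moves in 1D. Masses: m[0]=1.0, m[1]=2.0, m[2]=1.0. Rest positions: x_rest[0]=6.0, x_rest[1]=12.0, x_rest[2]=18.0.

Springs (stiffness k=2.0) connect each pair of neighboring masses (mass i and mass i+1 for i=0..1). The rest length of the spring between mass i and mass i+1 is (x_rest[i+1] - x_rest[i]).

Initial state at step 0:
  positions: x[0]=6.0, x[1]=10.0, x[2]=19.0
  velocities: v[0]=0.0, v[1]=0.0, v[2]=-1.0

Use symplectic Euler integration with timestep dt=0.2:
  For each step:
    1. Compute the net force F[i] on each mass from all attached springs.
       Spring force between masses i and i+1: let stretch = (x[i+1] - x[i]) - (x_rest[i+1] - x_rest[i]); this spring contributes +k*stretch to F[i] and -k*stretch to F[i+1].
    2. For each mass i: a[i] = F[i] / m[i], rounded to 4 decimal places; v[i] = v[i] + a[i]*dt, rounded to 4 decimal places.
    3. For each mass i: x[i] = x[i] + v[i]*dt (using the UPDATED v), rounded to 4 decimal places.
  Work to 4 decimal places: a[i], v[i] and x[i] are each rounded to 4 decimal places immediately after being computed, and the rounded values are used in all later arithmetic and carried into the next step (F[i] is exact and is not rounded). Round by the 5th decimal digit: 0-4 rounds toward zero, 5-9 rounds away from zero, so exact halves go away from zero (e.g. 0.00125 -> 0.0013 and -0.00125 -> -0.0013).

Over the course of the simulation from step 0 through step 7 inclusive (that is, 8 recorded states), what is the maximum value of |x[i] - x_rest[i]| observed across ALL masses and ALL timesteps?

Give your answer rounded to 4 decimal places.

Step 0: x=[6.0000 10.0000 19.0000] v=[0.0000 0.0000 -1.0000]
Step 1: x=[5.8400 10.2000 18.5600] v=[-0.8000 1.0000 -2.2000]
Step 2: x=[5.5488 10.5600 17.9312] v=[-1.4560 1.8000 -3.1440]
Step 3: x=[5.1785 11.0144 17.1927] v=[-1.8515 2.2720 -3.6925]
Step 4: x=[4.7951 11.4825 16.4399] v=[-1.9171 2.3405 -3.7638]
Step 5: x=[4.4667 11.8814 15.7705] v=[-1.6421 1.9945 -3.3468]
Step 6: x=[4.2515 12.1393 15.2700] v=[-1.0762 1.2894 -2.5024]
Step 7: x=[4.1873 12.2069 14.9991] v=[-0.3211 0.3380 -1.3547]
Max displacement = 3.0009

Answer: 3.0009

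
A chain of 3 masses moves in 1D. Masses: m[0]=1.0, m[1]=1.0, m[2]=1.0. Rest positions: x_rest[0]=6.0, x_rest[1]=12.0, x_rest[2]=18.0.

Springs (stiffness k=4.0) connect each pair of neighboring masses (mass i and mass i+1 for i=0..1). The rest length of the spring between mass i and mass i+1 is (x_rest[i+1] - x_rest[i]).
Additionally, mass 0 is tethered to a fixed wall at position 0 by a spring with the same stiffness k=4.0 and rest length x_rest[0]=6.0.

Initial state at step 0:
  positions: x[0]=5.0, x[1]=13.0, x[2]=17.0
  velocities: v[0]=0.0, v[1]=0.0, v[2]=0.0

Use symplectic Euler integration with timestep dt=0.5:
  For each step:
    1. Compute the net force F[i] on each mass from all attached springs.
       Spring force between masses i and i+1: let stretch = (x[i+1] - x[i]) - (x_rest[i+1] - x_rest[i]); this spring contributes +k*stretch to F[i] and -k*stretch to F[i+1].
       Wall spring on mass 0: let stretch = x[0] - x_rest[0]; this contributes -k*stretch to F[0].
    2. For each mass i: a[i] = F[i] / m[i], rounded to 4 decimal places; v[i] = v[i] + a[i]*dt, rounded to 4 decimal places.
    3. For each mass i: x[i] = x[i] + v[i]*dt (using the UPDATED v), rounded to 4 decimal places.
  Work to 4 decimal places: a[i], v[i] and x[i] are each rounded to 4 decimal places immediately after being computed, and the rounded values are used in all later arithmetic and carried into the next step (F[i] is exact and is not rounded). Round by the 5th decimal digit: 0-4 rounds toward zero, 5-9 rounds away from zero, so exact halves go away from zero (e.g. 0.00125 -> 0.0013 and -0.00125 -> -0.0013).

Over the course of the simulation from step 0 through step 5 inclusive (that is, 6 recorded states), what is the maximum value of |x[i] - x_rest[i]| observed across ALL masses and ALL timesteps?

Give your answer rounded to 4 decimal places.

Answer: 3.0000

Derivation:
Step 0: x=[5.0000 13.0000 17.0000] v=[0.0000 0.0000 0.0000]
Step 1: x=[8.0000 9.0000 19.0000] v=[6.0000 -8.0000 4.0000]
Step 2: x=[4.0000 14.0000 17.0000] v=[-8.0000 10.0000 -4.0000]
Step 3: x=[6.0000 12.0000 18.0000] v=[4.0000 -4.0000 2.0000]
Step 4: x=[8.0000 10.0000 19.0000] v=[4.0000 -4.0000 2.0000]
Step 5: x=[4.0000 15.0000 17.0000] v=[-8.0000 10.0000 -4.0000]
Max displacement = 3.0000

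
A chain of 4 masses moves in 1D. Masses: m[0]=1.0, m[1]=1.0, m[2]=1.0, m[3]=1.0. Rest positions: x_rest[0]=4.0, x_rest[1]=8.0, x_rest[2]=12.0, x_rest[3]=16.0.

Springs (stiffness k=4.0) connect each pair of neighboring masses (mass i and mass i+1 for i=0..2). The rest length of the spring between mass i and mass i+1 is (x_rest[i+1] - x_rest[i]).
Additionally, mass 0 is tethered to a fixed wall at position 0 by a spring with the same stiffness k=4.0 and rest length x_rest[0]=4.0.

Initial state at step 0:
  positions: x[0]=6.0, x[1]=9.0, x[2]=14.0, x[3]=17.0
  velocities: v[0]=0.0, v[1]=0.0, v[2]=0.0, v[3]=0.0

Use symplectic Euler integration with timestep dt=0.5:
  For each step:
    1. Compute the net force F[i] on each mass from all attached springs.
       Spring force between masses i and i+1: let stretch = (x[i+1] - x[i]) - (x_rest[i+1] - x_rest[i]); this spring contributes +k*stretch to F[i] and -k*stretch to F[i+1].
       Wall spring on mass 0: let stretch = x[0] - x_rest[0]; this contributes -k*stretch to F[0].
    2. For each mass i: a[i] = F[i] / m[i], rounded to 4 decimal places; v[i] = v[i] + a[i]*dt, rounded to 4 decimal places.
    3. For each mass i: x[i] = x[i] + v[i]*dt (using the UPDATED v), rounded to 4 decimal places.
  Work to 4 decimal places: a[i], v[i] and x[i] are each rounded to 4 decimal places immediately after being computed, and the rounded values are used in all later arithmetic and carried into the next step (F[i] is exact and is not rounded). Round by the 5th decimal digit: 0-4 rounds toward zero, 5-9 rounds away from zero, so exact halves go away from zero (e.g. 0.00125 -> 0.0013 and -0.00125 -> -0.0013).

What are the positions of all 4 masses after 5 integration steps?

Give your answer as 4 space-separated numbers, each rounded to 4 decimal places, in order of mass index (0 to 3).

Answer: 5.0000 7.0000 13.0000 14.0000

Derivation:
Step 0: x=[6.0000 9.0000 14.0000 17.0000] v=[0.0000 0.0000 0.0000 0.0000]
Step 1: x=[3.0000 11.0000 12.0000 18.0000] v=[-6.0000 4.0000 -4.0000 2.0000]
Step 2: x=[5.0000 6.0000 15.0000 17.0000] v=[4.0000 -10.0000 6.0000 -2.0000]
Step 3: x=[3.0000 9.0000 11.0000 18.0000] v=[-4.0000 6.0000 -8.0000 2.0000]
Step 4: x=[4.0000 8.0000 12.0000 16.0000] v=[2.0000 -2.0000 2.0000 -4.0000]
Step 5: x=[5.0000 7.0000 13.0000 14.0000] v=[2.0000 -2.0000 2.0000 -4.0000]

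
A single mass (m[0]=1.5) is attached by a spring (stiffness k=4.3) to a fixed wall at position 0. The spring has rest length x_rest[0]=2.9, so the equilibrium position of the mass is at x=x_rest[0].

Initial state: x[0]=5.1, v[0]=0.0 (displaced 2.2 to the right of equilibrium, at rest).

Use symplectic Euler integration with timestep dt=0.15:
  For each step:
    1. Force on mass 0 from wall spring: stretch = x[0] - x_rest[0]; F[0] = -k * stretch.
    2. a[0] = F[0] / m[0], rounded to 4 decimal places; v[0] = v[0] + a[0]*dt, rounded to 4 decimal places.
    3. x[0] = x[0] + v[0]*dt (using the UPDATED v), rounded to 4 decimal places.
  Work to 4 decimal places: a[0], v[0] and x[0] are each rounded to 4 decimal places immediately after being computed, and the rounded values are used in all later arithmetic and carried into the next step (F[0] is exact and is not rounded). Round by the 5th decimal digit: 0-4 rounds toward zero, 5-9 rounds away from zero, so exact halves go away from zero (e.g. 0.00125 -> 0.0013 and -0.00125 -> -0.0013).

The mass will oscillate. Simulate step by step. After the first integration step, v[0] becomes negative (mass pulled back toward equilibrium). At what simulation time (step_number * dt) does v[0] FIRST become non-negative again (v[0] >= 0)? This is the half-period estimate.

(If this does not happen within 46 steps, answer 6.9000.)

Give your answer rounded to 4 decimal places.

Answer: 1.9500

Derivation:
Step 0: x=[5.1000] v=[0.0000]
Step 1: x=[4.9581] v=[-0.9460]
Step 2: x=[4.6835] v=[-1.8310]
Step 3: x=[4.2938] v=[-2.5979]
Step 4: x=[3.8142] v=[-3.1972]
Step 5: x=[3.2757] v=[-3.5903]
Step 6: x=[2.7129] v=[-3.7519]
Step 7: x=[2.1622] v=[-3.6714]
Step 8: x=[1.6591] v=[-3.3542]
Step 9: x=[1.2360] v=[-2.8206]
Step 10: x=[0.9202] v=[-2.1051]
Step 11: x=[0.7321] v=[-1.2538]
Step 12: x=[0.6839] v=[-0.3216]
Step 13: x=[0.7786] v=[0.6313]
First v>=0 after going negative at step 13, time=1.9500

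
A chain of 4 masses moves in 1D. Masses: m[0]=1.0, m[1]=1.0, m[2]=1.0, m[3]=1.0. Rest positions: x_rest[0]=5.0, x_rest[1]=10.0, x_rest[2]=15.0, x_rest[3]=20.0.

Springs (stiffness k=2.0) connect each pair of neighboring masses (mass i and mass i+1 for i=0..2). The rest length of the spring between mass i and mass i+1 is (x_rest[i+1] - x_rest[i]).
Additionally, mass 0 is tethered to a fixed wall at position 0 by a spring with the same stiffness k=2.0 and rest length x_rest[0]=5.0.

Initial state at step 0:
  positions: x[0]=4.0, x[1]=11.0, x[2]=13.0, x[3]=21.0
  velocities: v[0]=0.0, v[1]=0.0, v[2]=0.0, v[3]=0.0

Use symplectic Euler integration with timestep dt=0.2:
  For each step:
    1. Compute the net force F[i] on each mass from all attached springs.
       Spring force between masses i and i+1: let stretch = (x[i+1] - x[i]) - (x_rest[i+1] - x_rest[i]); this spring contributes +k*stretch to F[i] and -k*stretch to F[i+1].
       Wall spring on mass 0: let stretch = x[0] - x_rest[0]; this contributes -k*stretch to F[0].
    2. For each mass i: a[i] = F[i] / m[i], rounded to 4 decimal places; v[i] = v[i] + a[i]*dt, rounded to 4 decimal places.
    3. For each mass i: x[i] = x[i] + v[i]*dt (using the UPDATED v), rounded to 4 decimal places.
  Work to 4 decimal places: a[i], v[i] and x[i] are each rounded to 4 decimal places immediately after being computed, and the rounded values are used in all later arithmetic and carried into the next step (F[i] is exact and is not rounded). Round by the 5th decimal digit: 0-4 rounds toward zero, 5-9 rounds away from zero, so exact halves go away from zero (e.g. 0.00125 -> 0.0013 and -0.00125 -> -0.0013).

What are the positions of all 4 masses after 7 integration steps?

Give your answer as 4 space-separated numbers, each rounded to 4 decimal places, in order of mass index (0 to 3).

Step 0: x=[4.0000 11.0000 13.0000 21.0000] v=[0.0000 0.0000 0.0000 0.0000]
Step 1: x=[4.2400 10.6000 13.4800 20.7600] v=[1.2000 -2.0000 2.4000 -1.2000]
Step 2: x=[4.6496 9.9216 14.3120 20.3376] v=[2.0480 -3.3920 4.1600 -2.1120]
Step 3: x=[5.1090 9.1727 15.2748 19.8332] v=[2.2970 -3.7446 4.8141 -2.5222]
Step 4: x=[5.4848 8.5869 16.1141 19.3641] v=[1.8789 -2.9292 4.1966 -2.3456]
Step 5: x=[5.6700 8.3551 16.6112 19.0350] v=[0.9258 -1.1592 2.4857 -1.6456]
Step 6: x=[5.6164 8.5689 16.6418 18.9120] v=[-0.2682 1.0692 0.1528 -0.6151]
Step 7: x=[5.3496 9.1924 16.2081 19.0074] v=[-1.3338 3.1174 -2.1683 0.4768]

Answer: 5.3496 9.1924 16.2081 19.0074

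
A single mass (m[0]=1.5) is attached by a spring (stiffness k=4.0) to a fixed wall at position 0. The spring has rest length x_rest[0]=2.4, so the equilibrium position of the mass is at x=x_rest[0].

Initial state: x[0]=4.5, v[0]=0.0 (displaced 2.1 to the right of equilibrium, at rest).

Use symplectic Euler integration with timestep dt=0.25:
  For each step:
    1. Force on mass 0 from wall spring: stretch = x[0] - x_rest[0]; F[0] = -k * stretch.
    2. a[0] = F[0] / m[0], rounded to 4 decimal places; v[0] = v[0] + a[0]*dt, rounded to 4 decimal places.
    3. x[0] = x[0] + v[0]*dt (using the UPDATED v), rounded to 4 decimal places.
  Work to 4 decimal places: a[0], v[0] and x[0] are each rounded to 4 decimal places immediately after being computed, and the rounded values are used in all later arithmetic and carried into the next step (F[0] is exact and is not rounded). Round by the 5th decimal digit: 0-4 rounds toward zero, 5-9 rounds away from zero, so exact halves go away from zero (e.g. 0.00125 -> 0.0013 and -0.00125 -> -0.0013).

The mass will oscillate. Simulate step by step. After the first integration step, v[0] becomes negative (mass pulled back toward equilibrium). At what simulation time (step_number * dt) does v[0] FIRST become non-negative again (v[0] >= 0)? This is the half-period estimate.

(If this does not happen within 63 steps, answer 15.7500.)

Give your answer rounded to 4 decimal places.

Answer: 2.0000

Derivation:
Step 0: x=[4.5000] v=[0.0000]
Step 1: x=[4.1500] v=[-1.4000]
Step 2: x=[3.5083] v=[-2.5667]
Step 3: x=[2.6819] v=[-3.3056]
Step 4: x=[1.8085] v=[-3.4935]
Step 5: x=[1.0337] v=[-3.0992]
Step 6: x=[0.4866] v=[-2.1883]
Step 7: x=[0.2584] v=[-0.9127]
Step 8: x=[0.3872] v=[0.5150]
First v>=0 after going negative at step 8, time=2.0000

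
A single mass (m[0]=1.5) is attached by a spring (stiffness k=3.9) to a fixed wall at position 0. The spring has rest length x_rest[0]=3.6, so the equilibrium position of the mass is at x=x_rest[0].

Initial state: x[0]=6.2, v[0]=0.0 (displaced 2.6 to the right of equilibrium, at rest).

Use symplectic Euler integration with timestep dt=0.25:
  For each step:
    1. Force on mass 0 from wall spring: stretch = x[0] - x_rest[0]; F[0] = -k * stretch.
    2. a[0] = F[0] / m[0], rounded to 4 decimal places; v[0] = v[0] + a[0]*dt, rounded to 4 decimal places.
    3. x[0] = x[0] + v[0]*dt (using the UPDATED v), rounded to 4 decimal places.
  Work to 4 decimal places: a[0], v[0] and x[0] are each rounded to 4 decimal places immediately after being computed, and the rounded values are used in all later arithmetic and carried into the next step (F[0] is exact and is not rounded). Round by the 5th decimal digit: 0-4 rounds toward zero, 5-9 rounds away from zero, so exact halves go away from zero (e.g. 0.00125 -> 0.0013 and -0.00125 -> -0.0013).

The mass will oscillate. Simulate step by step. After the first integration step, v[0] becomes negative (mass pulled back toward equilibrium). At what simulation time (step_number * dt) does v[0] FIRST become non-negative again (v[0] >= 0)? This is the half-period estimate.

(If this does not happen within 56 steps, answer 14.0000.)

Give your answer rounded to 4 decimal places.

Step 0: x=[6.2000] v=[0.0000]
Step 1: x=[5.7775] v=[-1.6900]
Step 2: x=[5.0012] v=[-3.1054]
Step 3: x=[3.9972] v=[-4.0162]
Step 4: x=[2.9286] v=[-4.2744]
Step 5: x=[1.9691] v=[-3.8380]
Step 6: x=[1.2746] v=[-2.7779]
Step 7: x=[0.9580] v=[-1.2664]
Step 8: x=[1.0707] v=[0.4509]
First v>=0 after going negative at step 8, time=2.0000

Answer: 2.0000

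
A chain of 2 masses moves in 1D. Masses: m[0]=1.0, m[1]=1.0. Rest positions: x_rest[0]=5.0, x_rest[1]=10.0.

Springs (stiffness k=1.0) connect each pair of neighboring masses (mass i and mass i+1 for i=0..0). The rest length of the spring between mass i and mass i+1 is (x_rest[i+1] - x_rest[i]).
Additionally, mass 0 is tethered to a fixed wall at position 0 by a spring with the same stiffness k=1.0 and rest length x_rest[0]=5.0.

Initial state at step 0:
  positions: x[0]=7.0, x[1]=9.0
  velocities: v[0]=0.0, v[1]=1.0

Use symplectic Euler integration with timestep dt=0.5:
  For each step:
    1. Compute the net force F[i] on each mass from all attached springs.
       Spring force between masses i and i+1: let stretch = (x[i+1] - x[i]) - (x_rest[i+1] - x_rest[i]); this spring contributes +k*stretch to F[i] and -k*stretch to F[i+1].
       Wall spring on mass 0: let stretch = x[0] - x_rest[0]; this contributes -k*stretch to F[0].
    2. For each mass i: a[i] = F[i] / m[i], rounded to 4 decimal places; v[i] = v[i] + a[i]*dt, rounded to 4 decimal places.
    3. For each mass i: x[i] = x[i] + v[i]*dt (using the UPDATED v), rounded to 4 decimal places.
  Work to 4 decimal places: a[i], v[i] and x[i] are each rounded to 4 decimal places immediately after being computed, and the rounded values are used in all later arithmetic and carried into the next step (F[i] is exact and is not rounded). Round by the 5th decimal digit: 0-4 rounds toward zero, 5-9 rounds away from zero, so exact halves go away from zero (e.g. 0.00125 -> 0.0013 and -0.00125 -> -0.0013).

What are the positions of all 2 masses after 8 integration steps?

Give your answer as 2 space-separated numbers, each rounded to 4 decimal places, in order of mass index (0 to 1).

Answer: 6.6919 9.7489

Derivation:
Step 0: x=[7.0000 9.0000] v=[0.0000 1.0000]
Step 1: x=[5.7500 10.2500] v=[-2.5000 2.5000]
Step 2: x=[4.1875 11.6250] v=[-3.1250 2.7500]
Step 3: x=[3.4375 12.3907] v=[-1.5000 1.5313]
Step 4: x=[4.0665 12.1681] v=[1.2579 -0.4453]
Step 5: x=[5.7043 11.1701] v=[3.2755 -1.9961]
Step 6: x=[7.2825 10.0556] v=[3.1563 -2.2290]
Step 7: x=[7.7333 9.4978] v=[0.9016 -1.1156]
Step 8: x=[6.6919 9.7489] v=[-2.0828 0.5022]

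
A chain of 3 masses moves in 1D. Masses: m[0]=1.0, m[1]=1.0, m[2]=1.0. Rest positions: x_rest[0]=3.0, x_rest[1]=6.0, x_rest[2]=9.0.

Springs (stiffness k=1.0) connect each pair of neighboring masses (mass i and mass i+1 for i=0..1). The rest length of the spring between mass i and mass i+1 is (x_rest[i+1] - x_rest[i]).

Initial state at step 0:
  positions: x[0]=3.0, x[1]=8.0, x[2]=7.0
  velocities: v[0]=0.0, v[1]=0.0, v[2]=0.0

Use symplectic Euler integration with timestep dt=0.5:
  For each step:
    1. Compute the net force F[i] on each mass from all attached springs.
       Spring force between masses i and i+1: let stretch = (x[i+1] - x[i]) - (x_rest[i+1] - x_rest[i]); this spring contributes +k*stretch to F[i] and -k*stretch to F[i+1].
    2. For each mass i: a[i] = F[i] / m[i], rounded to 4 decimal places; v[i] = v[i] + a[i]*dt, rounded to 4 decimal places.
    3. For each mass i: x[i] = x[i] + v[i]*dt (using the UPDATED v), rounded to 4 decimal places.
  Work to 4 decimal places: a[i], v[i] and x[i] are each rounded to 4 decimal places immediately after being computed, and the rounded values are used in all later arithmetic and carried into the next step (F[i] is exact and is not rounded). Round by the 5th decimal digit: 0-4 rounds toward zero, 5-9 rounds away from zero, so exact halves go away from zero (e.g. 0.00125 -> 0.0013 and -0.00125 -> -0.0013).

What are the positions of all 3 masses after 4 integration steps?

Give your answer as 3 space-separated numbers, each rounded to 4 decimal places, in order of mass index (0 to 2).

Answer: 3.0313 4.6016 10.3672

Derivation:
Step 0: x=[3.0000 8.0000 7.0000] v=[0.0000 0.0000 0.0000]
Step 1: x=[3.5000 6.5000 8.0000] v=[1.0000 -3.0000 2.0000]
Step 2: x=[4.0000 4.6250 9.3750] v=[1.0000 -3.7500 2.7500]
Step 3: x=[3.9063 3.7813 10.3125] v=[-0.1875 -1.6875 1.8750]
Step 4: x=[3.0313 4.6016 10.3672] v=[-1.7500 1.6406 0.1094]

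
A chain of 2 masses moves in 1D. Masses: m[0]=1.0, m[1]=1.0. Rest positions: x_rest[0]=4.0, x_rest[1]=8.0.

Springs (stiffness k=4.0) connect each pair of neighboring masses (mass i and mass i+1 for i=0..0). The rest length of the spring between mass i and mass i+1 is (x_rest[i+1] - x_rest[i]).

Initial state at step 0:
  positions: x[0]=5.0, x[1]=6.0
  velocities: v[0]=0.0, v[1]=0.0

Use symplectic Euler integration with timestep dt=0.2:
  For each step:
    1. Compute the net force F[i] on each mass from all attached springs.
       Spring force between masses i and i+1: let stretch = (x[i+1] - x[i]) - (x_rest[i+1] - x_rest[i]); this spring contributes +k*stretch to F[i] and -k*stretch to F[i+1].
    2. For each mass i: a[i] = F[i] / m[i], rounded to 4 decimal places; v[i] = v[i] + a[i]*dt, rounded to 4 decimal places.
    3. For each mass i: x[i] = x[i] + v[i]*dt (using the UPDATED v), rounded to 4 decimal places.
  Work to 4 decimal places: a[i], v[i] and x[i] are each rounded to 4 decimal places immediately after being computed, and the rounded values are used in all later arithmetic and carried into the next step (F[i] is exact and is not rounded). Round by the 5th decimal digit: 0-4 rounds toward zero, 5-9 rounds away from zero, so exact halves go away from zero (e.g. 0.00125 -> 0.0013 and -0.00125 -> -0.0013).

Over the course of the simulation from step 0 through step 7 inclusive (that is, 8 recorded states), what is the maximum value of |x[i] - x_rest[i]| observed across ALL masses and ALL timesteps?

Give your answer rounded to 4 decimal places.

Step 0: x=[5.0000 6.0000] v=[0.0000 0.0000]
Step 1: x=[4.5200 6.4800] v=[-2.4000 2.4000]
Step 2: x=[3.7136 7.2864] v=[-4.0320 4.0320]
Step 3: x=[2.8388 8.1612] v=[-4.3738 4.3738]
Step 4: x=[2.1756 8.8244] v=[-3.3159 3.3159]
Step 5: x=[1.9362 9.0638] v=[-1.1969 1.1969]
Step 6: x=[2.1972 8.8028] v=[1.3052 -1.3052]
Step 7: x=[2.8751 8.1249] v=[3.3897 -3.3897]
Max displacement = 2.0638

Answer: 2.0638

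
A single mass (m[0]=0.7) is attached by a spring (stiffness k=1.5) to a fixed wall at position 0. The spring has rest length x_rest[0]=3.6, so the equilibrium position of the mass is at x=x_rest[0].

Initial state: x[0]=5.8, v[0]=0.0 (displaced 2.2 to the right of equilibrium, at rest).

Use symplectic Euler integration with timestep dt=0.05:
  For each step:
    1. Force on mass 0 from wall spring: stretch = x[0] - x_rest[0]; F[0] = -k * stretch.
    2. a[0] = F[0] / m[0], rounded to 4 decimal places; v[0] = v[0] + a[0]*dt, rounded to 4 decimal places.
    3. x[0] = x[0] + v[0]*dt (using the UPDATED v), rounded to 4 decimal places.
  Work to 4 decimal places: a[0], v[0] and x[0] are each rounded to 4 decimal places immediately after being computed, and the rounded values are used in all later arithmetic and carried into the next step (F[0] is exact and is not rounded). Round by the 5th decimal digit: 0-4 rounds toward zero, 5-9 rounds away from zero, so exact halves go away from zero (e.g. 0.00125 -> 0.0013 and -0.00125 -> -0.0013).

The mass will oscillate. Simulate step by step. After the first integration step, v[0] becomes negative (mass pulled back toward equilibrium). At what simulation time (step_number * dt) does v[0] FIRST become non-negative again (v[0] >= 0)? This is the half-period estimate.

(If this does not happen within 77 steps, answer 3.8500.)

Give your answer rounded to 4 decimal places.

Answer: 2.1500

Derivation:
Step 0: x=[5.8000] v=[0.0000]
Step 1: x=[5.7882] v=[-0.2357]
Step 2: x=[5.7647] v=[-0.4702]
Step 3: x=[5.7296] v=[-0.7021]
Step 4: x=[5.6831] v=[-0.9303]
Step 5: x=[5.6254] v=[-1.1535]
Step 6: x=[5.5569] v=[-1.3705]
Step 7: x=[5.4779] v=[-1.5802]
Step 8: x=[5.3888] v=[-1.7814]
Step 9: x=[5.2901] v=[-1.9731]
Step 10: x=[5.1824] v=[-2.1542]
Step 11: x=[5.0662] v=[-2.3237]
Step 12: x=[4.9422] v=[-2.4808]
Step 13: x=[4.8110] v=[-2.6246]
Step 14: x=[4.6733] v=[-2.7544]
Step 15: x=[4.5298] v=[-2.8694]
Step 16: x=[4.3814] v=[-2.9690]
Step 17: x=[4.2288] v=[-3.0527]
Step 18: x=[4.0728] v=[-3.1201]
Step 19: x=[3.9143] v=[-3.1708]
Step 20: x=[3.7541] v=[-3.2045]
Step 21: x=[3.5931] v=[-3.2210]
Step 22: x=[3.4321] v=[-3.2203]
Step 23: x=[3.2720] v=[-3.2023]
Step 24: x=[3.1136] v=[-3.1672]
Step 25: x=[2.9578] v=[-3.1151]
Step 26: x=[2.8055] v=[-3.0463]
Step 27: x=[2.6574] v=[-2.9612]
Step 28: x=[2.5144] v=[-2.8602]
Step 29: x=[2.3772] v=[-2.7439]
Step 30: x=[2.2466] v=[-2.6129]
Step 31: x=[2.1232] v=[-2.4679]
Step 32: x=[2.0077] v=[-2.3097]
Step 33: x=[1.9007] v=[-2.1391]
Step 34: x=[1.8029] v=[-1.9570]
Step 35: x=[1.7147] v=[-1.7645]
Step 36: x=[1.6366] v=[-1.5625]
Step 37: x=[1.5690] v=[-1.3521]
Step 38: x=[1.5123] v=[-1.1345]
Step 39: x=[1.4668] v=[-0.9108]
Step 40: x=[1.4327] v=[-0.6822]
Step 41: x=[1.4102] v=[-0.4500]
Step 42: x=[1.3994] v=[-0.2154]
Step 43: x=[1.4004] v=[0.0204]
First v>=0 after going negative at step 43, time=2.1500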